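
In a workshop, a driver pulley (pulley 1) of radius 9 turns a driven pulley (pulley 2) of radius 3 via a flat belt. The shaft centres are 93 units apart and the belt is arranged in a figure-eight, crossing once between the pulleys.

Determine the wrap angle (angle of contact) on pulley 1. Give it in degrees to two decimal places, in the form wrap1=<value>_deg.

crossed belt: β = asin((r1+r2)/C) = asin(12/93) = 7.4137°
wrap1 = wrap2 = π + 2β = 194.8273°

wrap1=194.83_deg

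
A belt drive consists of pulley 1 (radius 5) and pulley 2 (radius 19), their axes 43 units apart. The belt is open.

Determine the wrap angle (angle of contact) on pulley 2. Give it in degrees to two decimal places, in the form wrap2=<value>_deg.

wrap2=218.00_deg

open belt: β = asin((r2−r1)/C) = asin(14/43) = 19.0008°
wrap1 = π − 2β = 141.9984°
wrap2 = π + 2β = 218.0016°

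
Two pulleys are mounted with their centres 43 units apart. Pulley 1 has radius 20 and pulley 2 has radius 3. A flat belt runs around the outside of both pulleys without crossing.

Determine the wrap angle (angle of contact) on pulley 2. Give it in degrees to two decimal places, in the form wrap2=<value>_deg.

wrap2=133.42_deg

open belt: β = asin((r2−r1)/C) = asin(-17/43) = -23.2877°
wrap1 = π − 2β = 226.5755°
wrap2 = π + 2β = 133.4245°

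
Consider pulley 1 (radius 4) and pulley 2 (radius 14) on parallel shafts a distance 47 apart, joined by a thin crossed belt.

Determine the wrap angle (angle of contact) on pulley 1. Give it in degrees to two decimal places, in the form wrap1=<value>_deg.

crossed belt: β = asin((r1+r2)/C) = asin(18/47) = 22.5183°
wrap1 = wrap2 = π + 2β = 225.0366°

wrap1=225.04_deg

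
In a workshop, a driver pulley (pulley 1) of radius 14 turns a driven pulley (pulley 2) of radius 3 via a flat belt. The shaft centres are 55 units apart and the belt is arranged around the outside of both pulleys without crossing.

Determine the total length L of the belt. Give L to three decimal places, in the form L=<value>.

open belt: β = asin((r2−r1)/C) = asin(-11/55) = -11.5370°
wrap1 = π − 2β = 203.0739°
wrap2 = π + 2β = 156.9261°
tangent length = C·cosβ = 53.8888
L = r1·wrap1 + r2·wrap2 + 2·C·cosβ = 14·3.5443 + 3·2.7389 + 2·53.8888 = 165.6145

L=165.614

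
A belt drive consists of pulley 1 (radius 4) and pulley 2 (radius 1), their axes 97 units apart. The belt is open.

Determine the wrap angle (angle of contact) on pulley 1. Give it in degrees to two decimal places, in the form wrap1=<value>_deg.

open belt: β = asin((r2−r1)/C) = asin(-3/97) = -1.7723°
wrap1 = π − 2β = 183.5446°
wrap2 = π + 2β = 176.4554°

wrap1=183.54_deg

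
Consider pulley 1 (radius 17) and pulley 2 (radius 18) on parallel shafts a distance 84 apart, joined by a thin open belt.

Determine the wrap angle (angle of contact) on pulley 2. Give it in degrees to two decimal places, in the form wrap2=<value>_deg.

wrap2=181.36_deg

open belt: β = asin((r2−r1)/C) = asin(1/84) = 0.6821°
wrap1 = π − 2β = 178.6358°
wrap2 = π + 2β = 181.3642°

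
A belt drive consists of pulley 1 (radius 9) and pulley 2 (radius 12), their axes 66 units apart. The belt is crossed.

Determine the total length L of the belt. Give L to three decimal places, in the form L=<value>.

crossed belt: β = asin((r1+r2)/C) = asin(21/66) = 18.5530°
wrap1 = wrap2 = π + 2β = 217.1060°
tangent length = C·cosβ = 62.5700
L = (r1+r2)·wrap + 2·C·cosβ = 21·3.7892 + 2·62.5700 = 204.7134

L=204.713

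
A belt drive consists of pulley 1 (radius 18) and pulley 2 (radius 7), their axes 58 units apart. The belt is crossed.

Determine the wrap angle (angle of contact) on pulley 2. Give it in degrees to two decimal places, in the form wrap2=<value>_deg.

crossed belt: β = asin((r1+r2)/C) = asin(25/58) = 25.5332°
wrap1 = wrap2 = π + 2β = 231.0665°

wrap2=231.07_deg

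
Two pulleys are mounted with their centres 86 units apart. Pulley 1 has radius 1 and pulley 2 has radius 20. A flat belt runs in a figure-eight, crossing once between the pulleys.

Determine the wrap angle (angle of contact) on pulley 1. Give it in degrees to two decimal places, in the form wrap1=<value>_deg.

crossed belt: β = asin((r1+r2)/C) = asin(21/86) = 14.1337°
wrap1 = wrap2 = π + 2β = 208.2675°

wrap1=208.27_deg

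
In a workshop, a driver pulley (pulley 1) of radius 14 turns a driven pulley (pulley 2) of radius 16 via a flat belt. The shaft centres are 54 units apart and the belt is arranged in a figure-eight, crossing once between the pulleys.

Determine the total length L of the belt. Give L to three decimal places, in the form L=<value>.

L=219.389

crossed belt: β = asin((r1+r2)/C) = asin(30/54) = 33.7490°
wrap1 = wrap2 = π + 2β = 247.4980°
tangent length = C·cosβ = 44.8999
L = (r1+r2)·wrap + 2·C·cosβ = 30·4.3197 + 2·44.8999 = 219.3894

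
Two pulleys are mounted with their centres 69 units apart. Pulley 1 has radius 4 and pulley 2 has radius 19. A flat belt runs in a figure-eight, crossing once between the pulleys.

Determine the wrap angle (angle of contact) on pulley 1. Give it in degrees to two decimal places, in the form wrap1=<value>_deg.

wrap1=218.94_deg

crossed belt: β = asin((r1+r2)/C) = asin(23/69) = 19.4712°
wrap1 = wrap2 = π + 2β = 218.9424°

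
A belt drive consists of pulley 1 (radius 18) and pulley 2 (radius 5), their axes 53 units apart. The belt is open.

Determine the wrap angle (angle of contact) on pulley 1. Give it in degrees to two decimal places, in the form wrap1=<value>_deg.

wrap1=208.40_deg

open belt: β = asin((r2−r1)/C) = asin(-13/53) = -14.1986°
wrap1 = π − 2β = 208.3971°
wrap2 = π + 2β = 151.6029°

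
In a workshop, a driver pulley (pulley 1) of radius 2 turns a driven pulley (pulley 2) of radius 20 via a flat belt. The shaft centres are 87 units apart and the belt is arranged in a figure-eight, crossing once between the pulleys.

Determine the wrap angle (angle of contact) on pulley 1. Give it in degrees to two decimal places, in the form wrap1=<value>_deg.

crossed belt: β = asin((r1+r2)/C) = asin(22/87) = 14.6476°
wrap1 = wrap2 = π + 2β = 209.2952°

wrap1=209.30_deg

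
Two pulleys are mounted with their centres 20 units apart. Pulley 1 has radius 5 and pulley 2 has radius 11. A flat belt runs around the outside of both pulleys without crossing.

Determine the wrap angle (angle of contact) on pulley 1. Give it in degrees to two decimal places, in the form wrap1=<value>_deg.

wrap1=145.08_deg

open belt: β = asin((r2−r1)/C) = asin(6/20) = 17.4576°
wrap1 = π − 2β = 145.0848°
wrap2 = π + 2β = 214.9152°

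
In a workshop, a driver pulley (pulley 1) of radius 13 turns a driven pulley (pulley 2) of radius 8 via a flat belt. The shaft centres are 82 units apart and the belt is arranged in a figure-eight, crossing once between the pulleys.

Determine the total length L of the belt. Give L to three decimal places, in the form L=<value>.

crossed belt: β = asin((r1+r2)/C) = asin(21/82) = 14.8386°
wrap1 = wrap2 = π + 2β = 209.6773°
tangent length = C·cosβ = 79.2654
L = (r1+r2)·wrap + 2·C·cosβ = 21·3.6596 + 2·79.2654 = 235.3815

L=235.381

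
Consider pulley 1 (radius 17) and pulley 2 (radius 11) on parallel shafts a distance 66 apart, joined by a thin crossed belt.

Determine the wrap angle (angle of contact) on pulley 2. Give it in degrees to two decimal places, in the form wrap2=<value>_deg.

wrap2=230.21_deg

crossed belt: β = asin((r1+r2)/C) = asin(28/66) = 25.1027°
wrap1 = wrap2 = π + 2β = 230.2054°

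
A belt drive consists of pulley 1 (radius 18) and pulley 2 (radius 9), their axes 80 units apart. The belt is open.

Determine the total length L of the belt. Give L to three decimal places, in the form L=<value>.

open belt: β = asin((r2−r1)/C) = asin(-9/80) = -6.4594°
wrap1 = π − 2β = 192.9189°
wrap2 = π + 2β = 167.0811°
tangent length = C·cosβ = 79.4921
L = r1·wrap1 + r2·wrap2 + 2·C·cosβ = 18·3.3671 + 9·2.9161 + 2·79.4921 = 245.8366

L=245.837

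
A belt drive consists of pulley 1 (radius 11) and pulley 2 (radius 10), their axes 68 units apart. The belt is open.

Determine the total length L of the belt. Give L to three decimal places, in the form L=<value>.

open belt: β = asin((r2−r1)/C) = asin(-1/68) = -0.8426°
wrap1 = π − 2β = 181.6852°
wrap2 = π + 2β = 178.3148°
tangent length = C·cosβ = 67.9926
L = r1·wrap1 + r2·wrap2 + 2·C·cosβ = 11·3.1710 + 10·3.1122 + 2·67.9926 = 201.9882

L=201.988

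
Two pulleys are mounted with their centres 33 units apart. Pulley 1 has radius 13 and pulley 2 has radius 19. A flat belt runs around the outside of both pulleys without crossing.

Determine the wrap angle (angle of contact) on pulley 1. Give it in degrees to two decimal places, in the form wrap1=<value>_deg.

wrap1=159.05_deg

open belt: β = asin((r2−r1)/C) = asin(6/33) = 10.4757°
wrap1 = π − 2β = 159.0486°
wrap2 = π + 2β = 200.9514°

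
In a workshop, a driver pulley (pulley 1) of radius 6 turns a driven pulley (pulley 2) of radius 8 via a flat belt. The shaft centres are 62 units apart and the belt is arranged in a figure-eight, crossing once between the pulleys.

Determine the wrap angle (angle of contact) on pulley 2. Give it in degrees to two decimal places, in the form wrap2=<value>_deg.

wrap2=206.10_deg

crossed belt: β = asin((r1+r2)/C) = asin(14/62) = 13.0503°
wrap1 = wrap2 = π + 2β = 206.1006°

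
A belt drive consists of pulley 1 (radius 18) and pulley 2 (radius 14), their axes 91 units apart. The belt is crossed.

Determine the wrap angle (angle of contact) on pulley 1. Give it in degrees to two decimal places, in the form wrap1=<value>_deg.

crossed belt: β = asin((r1+r2)/C) = asin(32/91) = 20.5882°
wrap1 = wrap2 = π + 2β = 221.1763°

wrap1=221.18_deg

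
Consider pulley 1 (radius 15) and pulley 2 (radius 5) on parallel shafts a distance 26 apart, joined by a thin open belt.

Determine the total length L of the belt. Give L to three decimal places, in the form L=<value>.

L=118.728

open belt: β = asin((r2−r1)/C) = asin(-10/26) = -22.6199°
wrap1 = π − 2β = 225.2397°
wrap2 = π + 2β = 134.7603°
tangent length = C·cosβ = 24.0000
L = r1·wrap1 + r2·wrap2 + 2·C·cosβ = 15·3.9312 + 5·2.3520 + 2·24.0000 = 118.7277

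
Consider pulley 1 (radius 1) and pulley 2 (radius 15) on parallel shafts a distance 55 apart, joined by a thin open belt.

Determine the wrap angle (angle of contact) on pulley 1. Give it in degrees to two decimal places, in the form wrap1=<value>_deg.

wrap1=150.51_deg

open belt: β = asin((r2−r1)/C) = asin(14/55) = 14.7467°
wrap1 = π − 2β = 150.5067°
wrap2 = π + 2β = 209.4933°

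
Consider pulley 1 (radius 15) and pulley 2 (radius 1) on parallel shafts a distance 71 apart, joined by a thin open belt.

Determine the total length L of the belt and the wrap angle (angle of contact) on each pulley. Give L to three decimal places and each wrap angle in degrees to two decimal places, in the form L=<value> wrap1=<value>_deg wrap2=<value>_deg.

L=195.035 wrap1=202.74_deg wrap2=157.26_deg

open belt: β = asin((r2−r1)/C) = asin(-14/71) = -11.3723°
wrap1 = π − 2β = 202.7446°
wrap2 = π + 2β = 157.2554°
tangent length = C·cosβ = 69.6060
L = r1·wrap1 + r2·wrap2 + 2·C·cosβ = 15·3.5386 + 1·2.7446 + 2·69.6060 = 195.0351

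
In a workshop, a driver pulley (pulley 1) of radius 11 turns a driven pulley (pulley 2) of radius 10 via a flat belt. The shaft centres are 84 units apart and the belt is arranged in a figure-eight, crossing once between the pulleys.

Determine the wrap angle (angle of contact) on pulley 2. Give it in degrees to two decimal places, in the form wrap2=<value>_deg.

wrap2=208.96_deg

crossed belt: β = asin((r1+r2)/C) = asin(21/84) = 14.4775°
wrap1 = wrap2 = π + 2β = 208.9550°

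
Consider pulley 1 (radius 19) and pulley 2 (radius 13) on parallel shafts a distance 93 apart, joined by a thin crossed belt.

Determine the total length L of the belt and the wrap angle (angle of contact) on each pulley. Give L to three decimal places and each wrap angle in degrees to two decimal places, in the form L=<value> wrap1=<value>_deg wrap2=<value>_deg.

L=297.654 wrap1=220.25_deg wrap2=220.25_deg

crossed belt: β = asin((r1+r2)/C) = asin(32/93) = 20.1260°
wrap1 = wrap2 = π + 2β = 220.2520°
tangent length = C·cosβ = 87.3212
L = (r1+r2)·wrap + 2·C·cosβ = 32·3.8441 + 2·87.3212 = 297.6544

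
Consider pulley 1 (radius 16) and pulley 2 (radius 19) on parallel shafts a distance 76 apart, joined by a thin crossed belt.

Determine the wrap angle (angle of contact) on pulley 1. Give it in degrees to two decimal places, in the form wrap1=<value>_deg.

wrap1=234.84_deg

crossed belt: β = asin((r1+r2)/C) = asin(35/76) = 27.4211°
wrap1 = wrap2 = π + 2β = 234.8421°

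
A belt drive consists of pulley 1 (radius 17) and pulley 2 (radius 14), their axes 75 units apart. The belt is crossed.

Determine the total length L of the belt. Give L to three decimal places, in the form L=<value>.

L=260.395

crossed belt: β = asin((r1+r2)/C) = asin(31/75) = 24.4144°
wrap1 = wrap2 = π + 2β = 228.8288°
tangent length = C·cosβ = 68.2935
L = (r1+r2)·wrap + 2·C·cosβ = 31·3.9938 + 2·68.2935 = 260.3953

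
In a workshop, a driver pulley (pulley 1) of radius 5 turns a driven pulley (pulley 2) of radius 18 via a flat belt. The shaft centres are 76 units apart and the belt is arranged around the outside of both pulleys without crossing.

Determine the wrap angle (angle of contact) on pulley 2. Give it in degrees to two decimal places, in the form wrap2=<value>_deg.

wrap2=199.70_deg

open belt: β = asin((r2−r1)/C) = asin(13/76) = 9.8490°
wrap1 = π − 2β = 160.3019°
wrap2 = π + 2β = 199.6981°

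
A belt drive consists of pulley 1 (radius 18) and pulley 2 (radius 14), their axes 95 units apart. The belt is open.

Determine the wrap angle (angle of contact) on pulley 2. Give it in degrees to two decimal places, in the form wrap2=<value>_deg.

open belt: β = asin((r2−r1)/C) = asin(-4/95) = -2.4132°
wrap1 = π − 2β = 184.8263°
wrap2 = π + 2β = 175.1737°

wrap2=175.17_deg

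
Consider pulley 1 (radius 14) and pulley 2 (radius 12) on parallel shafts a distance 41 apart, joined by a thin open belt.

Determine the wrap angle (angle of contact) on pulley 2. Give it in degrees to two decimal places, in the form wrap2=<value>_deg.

wrap2=174.41_deg

open belt: β = asin((r2−r1)/C) = asin(-2/41) = -2.7960°
wrap1 = π − 2β = 185.5921°
wrap2 = π + 2β = 174.4079°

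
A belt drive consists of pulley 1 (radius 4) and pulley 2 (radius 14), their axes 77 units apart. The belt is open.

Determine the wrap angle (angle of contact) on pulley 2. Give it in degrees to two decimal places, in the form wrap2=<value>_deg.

wrap2=194.92_deg

open belt: β = asin((r2−r1)/C) = asin(10/77) = 7.4621°
wrap1 = π − 2β = 165.0758°
wrap2 = π + 2β = 194.9242°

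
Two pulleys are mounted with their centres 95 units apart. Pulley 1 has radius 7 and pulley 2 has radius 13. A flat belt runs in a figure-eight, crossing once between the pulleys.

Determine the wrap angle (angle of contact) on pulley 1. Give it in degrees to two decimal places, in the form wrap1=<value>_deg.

crossed belt: β = asin((r1+r2)/C) = asin(20/95) = 12.1532°
wrap1 = wrap2 = π + 2β = 204.3064°

wrap1=204.31_deg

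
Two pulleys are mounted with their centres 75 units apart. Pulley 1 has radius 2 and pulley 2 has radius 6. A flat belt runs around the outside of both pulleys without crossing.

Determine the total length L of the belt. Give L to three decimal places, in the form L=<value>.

open belt: β = asin((r2−r1)/C) = asin(4/75) = 3.0572°
wrap1 = π − 2β = 173.8855°
wrap2 = π + 2β = 186.1145°
tangent length = C·cosβ = 74.8933
L = r1·wrap1 + r2·wrap2 + 2·C·cosβ = 2·3.0349 + 6·3.2483 + 2·74.8933 = 175.3461

L=175.346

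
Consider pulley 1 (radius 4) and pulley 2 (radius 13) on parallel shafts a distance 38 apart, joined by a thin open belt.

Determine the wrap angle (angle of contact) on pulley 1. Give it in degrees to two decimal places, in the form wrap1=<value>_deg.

wrap1=152.60_deg

open belt: β = asin((r2−r1)/C) = asin(9/38) = 13.7002°
wrap1 = π − 2β = 152.5995°
wrap2 = π + 2β = 207.4005°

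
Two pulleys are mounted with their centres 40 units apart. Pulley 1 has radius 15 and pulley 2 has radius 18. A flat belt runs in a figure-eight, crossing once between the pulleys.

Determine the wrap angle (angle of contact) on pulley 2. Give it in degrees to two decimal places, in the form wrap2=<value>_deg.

wrap2=291.18_deg

crossed belt: β = asin((r1+r2)/C) = asin(33/40) = 55.5885°
wrap1 = wrap2 = π + 2β = 291.1770°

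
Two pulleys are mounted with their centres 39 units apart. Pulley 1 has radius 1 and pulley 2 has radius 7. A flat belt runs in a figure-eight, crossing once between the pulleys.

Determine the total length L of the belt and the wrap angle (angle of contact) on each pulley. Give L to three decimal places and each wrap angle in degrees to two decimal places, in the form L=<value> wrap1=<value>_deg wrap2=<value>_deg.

L=104.780 wrap1=203.67_deg wrap2=203.67_deg

crossed belt: β = asin((r1+r2)/C) = asin(8/39) = 11.8370°
wrap1 = wrap2 = π + 2β = 203.6740°
tangent length = C·cosβ = 38.1707
L = (r1+r2)·wrap + 2·C·cosβ = 8·3.5548 + 2·38.1707 = 104.7796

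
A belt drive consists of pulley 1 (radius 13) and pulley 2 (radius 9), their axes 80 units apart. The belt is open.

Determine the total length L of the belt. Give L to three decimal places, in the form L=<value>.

L=229.315

open belt: β = asin((r2−r1)/C) = asin(-4/80) = -2.8660°
wrap1 = π − 2β = 185.7320°
wrap2 = π + 2β = 174.2680°
tangent length = C·cosβ = 79.8999
L = r1·wrap1 + r2·wrap2 + 2·C·cosβ = 13·3.2416 + 9·3.0416 + 2·79.8999 = 229.3151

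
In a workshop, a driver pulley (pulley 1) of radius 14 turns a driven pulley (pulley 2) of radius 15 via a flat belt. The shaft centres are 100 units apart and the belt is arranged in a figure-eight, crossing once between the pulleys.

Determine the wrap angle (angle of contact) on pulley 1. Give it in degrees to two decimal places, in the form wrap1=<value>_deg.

wrap1=213.72_deg

crossed belt: β = asin((r1+r2)/C) = asin(29/100) = 16.8580°
wrap1 = wrap2 = π + 2β = 213.7159°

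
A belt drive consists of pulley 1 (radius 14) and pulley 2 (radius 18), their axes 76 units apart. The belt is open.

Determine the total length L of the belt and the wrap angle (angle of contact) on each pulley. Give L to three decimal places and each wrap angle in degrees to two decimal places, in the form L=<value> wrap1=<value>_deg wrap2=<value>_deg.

L=252.742 wrap1=173.97_deg wrap2=186.03_deg

open belt: β = asin((r2−r1)/C) = asin(4/76) = 3.0170°
wrap1 = π − 2β = 173.9661°
wrap2 = π + 2β = 186.0339°
tangent length = C·cosβ = 75.8947
L = r1·wrap1 + r2·wrap2 + 2·C·cosβ = 14·3.0363 + 18·3.2469 + 2·75.8947 = 252.7415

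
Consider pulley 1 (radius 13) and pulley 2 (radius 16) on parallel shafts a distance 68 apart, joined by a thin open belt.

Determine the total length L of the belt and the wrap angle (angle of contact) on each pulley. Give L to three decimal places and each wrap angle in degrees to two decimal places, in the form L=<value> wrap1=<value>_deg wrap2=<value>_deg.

L=227.239 wrap1=174.94_deg wrap2=185.06_deg

open belt: β = asin((r2−r1)/C) = asin(3/68) = 2.5286°
wrap1 = π − 2β = 174.9428°
wrap2 = π + 2β = 185.0572°
tangent length = C·cosβ = 67.9338
L = r1·wrap1 + r2·wrap2 + 2·C·cosβ = 13·3.0533 + 16·3.2299 + 2·67.9338 = 227.2386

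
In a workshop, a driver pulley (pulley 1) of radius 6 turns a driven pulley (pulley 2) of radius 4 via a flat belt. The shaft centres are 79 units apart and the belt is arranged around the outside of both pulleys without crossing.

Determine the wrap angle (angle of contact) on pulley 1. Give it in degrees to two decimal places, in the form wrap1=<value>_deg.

open belt: β = asin((r2−r1)/C) = asin(-2/79) = -1.4507°
wrap1 = π − 2β = 182.9014°
wrap2 = π + 2β = 177.0986°

wrap1=182.90_deg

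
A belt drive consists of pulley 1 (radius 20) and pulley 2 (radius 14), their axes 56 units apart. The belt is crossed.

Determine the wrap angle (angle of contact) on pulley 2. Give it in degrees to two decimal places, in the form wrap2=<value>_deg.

wrap2=254.77_deg

crossed belt: β = asin((r1+r2)/C) = asin(34/56) = 37.3832°
wrap1 = wrap2 = π + 2β = 254.7664°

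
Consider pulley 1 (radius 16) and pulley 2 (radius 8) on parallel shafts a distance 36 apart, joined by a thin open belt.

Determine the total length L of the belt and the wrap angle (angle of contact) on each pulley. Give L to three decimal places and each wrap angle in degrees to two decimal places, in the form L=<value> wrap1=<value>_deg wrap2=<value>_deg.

L=149.183 wrap1=205.68_deg wrap2=154.32_deg

open belt: β = asin((r2−r1)/C) = asin(-8/36) = -12.8396°
wrap1 = π − 2β = 205.6792°
wrap2 = π + 2β = 154.3208°
tangent length = C·cosβ = 35.0999
L = r1·wrap1 + r2·wrap2 + 2·C·cosβ = 16·3.5898 + 8·2.6934 + 2·35.0999 = 149.1834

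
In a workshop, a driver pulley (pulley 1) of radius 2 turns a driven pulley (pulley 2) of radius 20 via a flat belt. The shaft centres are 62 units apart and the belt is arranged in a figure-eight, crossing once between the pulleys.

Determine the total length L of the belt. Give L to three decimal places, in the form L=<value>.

L=201.007

crossed belt: β = asin((r1+r2)/C) = asin(22/62) = 20.7836°
wrap1 = wrap2 = π + 2β = 221.5671°
tangent length = C·cosβ = 57.9655
L = (r1+r2)·wrap + 2·C·cosβ = 22·3.8671 + 2·57.9655 = 201.0067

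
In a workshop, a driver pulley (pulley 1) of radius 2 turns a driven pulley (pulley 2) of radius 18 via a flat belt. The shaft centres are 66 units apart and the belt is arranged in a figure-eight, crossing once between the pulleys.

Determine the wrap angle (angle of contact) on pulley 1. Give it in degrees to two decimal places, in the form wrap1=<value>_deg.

wrap1=215.28_deg

crossed belt: β = asin((r1+r2)/C) = asin(20/66) = 17.6397°
wrap1 = wrap2 = π + 2β = 215.2794°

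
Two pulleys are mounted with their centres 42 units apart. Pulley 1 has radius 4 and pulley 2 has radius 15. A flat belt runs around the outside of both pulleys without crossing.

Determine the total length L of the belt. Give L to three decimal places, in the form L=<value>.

L=146.588

open belt: β = asin((r2−r1)/C) = asin(11/42) = 15.1831°
wrap1 = π − 2β = 149.6338°
wrap2 = π + 2β = 210.3662°
tangent length = C·cosβ = 40.5339
L = r1·wrap1 + r2·wrap2 + 2·C·cosβ = 4·2.6116 + 15·3.6716 + 2·40.5339 = 146.5880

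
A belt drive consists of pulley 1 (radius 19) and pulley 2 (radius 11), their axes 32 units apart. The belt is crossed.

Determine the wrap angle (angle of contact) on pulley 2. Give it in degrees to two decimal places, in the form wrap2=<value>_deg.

crossed belt: β = asin((r1+r2)/C) = asin(30/32) = 69.6359°
wrap1 = wrap2 = π + 2β = 319.2717°

wrap2=319.27_deg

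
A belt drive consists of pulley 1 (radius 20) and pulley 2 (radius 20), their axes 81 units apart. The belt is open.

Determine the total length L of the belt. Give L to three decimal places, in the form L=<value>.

open belt: β = asin((r2−r1)/C) = asin(0/81) = 0.0000°
wrap1 = π − 2β = 180.0000°
wrap2 = π + 2β = 180.0000°
tangent length = C·cosβ = 81.0000
L = r1·wrap1 + r2·wrap2 + 2·C·cosβ = 20·3.1416 + 20·3.1416 + 2·81.0000 = 287.6637

L=287.664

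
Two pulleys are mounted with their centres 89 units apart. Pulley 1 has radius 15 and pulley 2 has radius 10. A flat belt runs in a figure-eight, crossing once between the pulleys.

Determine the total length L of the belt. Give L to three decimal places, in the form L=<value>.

crossed belt: β = asin((r1+r2)/C) = asin(25/89) = 16.3139°
wrap1 = wrap2 = π + 2β = 212.6277°
tangent length = C·cosβ = 85.4166
L = (r1+r2)·wrap + 2·C·cosβ = 25·3.7111 + 2·85.4166 = 263.6096

L=263.610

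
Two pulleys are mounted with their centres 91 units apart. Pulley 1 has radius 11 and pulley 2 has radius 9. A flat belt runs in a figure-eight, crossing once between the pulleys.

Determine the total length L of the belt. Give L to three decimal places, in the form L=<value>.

crossed belt: β = asin((r1+r2)/C) = asin(20/91) = 12.6961°
wrap1 = wrap2 = π + 2β = 205.3922°
tangent length = C·cosβ = 88.7750
L = (r1+r2)·wrap + 2·C·cosβ = 20·3.5848 + 2·88.7750 = 249.2454

L=249.245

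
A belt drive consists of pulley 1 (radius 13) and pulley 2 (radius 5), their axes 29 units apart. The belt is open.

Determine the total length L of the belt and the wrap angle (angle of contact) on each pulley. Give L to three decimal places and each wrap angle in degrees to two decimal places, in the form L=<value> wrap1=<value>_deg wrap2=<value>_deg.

L=116.770 wrap1=212.03_deg wrap2=147.97_deg

open belt: β = asin((r2−r1)/C) = asin(-8/29) = -16.0134°
wrap1 = π − 2β = 212.0268°
wrap2 = π + 2β = 147.9732°
tangent length = C·cosβ = 27.8747
L = r1·wrap1 + r2·wrap2 + 2·C·cosβ = 13·3.7006 + 5·2.5826 + 2·27.8747 = 116.7699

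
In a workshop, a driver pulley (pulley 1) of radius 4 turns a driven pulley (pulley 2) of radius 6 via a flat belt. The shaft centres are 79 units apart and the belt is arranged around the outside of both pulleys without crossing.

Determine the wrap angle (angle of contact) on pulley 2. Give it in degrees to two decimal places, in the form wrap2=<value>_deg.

open belt: β = asin((r2−r1)/C) = asin(2/79) = 1.4507°
wrap1 = π − 2β = 177.0986°
wrap2 = π + 2β = 182.9014°

wrap2=182.90_deg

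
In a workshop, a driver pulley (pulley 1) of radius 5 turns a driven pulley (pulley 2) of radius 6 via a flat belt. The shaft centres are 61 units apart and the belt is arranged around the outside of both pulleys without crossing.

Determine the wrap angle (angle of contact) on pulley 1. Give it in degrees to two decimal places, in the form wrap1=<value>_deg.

wrap1=178.12_deg

open belt: β = asin((r2−r1)/C) = asin(1/61) = 0.9393°
wrap1 = π − 2β = 178.1214°
wrap2 = π + 2β = 181.8786°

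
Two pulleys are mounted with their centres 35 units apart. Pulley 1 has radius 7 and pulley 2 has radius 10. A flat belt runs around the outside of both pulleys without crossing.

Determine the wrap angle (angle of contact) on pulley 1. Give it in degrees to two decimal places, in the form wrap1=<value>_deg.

wrap1=170.17_deg

open belt: β = asin((r2−r1)/C) = asin(3/35) = 4.9171°
wrap1 = π − 2β = 170.1658°
wrap2 = π + 2β = 189.8342°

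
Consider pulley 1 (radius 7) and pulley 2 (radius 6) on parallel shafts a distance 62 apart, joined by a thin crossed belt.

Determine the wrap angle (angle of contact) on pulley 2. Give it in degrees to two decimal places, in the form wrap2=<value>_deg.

crossed belt: β = asin((r1+r2)/C) = asin(13/62) = 12.1034°
wrap1 = wrap2 = π + 2β = 204.2069°

wrap2=204.21_deg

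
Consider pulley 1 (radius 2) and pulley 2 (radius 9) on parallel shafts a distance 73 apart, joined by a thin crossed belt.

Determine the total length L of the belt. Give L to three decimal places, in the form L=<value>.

L=182.218

crossed belt: β = asin((r1+r2)/C) = asin(11/73) = 8.6666°
wrap1 = wrap2 = π + 2β = 197.3332°
tangent length = C·cosβ = 72.1665
L = (r1+r2)·wrap + 2·C·cosβ = 11·3.4441 + 2·72.1665 = 182.2182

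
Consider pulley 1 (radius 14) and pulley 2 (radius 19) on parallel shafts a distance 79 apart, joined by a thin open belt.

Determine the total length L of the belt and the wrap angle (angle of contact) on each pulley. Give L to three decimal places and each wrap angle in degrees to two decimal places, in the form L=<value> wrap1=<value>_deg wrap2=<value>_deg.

L=261.989 wrap1=172.74_deg wrap2=187.26_deg

open belt: β = asin((r2−r1)/C) = asin(5/79) = 3.6287°
wrap1 = π − 2β = 172.7425°
wrap2 = π + 2β = 187.2575°
tangent length = C·cosβ = 78.8416
L = r1·wrap1 + r2·wrap2 + 2·C·cosβ = 14·3.0149 + 19·3.2683 + 2·78.8416 = 261.9891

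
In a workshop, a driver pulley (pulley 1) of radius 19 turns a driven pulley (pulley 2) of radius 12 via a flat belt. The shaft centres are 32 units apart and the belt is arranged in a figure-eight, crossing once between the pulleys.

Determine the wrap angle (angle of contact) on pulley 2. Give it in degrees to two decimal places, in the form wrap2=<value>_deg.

wrap2=331.28_deg

crossed belt: β = asin((r1+r2)/C) = asin(31/32) = 75.6385°
wrap1 = wrap2 = π + 2β = 331.2770°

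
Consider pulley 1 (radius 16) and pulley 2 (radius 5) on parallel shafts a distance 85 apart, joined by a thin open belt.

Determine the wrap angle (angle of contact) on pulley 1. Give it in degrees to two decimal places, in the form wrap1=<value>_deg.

open belt: β = asin((r2−r1)/C) = asin(-11/85) = -7.4356°
wrap1 = π − 2β = 194.8712°
wrap2 = π + 2β = 165.1288°

wrap1=194.87_deg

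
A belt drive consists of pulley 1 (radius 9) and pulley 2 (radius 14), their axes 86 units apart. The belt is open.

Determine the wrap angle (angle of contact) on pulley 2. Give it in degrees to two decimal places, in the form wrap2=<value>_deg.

open belt: β = asin((r2−r1)/C) = asin(5/86) = 3.3330°
wrap1 = π − 2β = 173.3339°
wrap2 = π + 2β = 186.6661°

wrap2=186.67_deg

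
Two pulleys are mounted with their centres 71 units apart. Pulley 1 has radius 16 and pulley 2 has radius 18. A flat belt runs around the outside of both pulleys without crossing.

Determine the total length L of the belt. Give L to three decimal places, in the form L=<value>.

open belt: β = asin((r2−r1)/C) = asin(2/71) = 1.6142°
wrap1 = π − 2β = 176.7716°
wrap2 = π + 2β = 183.2284°
tangent length = C·cosβ = 70.9718
L = r1·wrap1 + r2·wrap2 + 2·C·cosβ = 16·3.0852 + 18·3.1979 + 2·70.9718 = 248.8705

L=248.870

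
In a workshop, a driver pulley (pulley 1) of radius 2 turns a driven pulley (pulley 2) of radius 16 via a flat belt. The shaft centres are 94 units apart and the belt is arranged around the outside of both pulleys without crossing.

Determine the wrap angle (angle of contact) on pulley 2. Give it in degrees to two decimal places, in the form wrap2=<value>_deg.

open belt: β = asin((r2−r1)/C) = asin(14/94) = 8.5653°
wrap1 = π − 2β = 162.8694°
wrap2 = π + 2β = 197.1306°

wrap2=197.13_deg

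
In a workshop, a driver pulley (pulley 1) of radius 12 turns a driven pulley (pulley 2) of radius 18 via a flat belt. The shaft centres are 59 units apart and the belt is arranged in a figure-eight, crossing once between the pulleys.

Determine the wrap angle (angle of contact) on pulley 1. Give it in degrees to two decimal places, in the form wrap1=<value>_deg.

wrap1=241.12_deg

crossed belt: β = asin((r1+r2)/C) = asin(30/59) = 30.5623°
wrap1 = wrap2 = π + 2β = 241.1246°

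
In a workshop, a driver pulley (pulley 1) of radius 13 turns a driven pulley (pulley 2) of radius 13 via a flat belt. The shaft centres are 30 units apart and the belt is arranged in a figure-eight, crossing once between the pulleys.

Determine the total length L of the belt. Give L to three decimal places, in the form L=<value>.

crossed belt: β = asin((r1+r2)/C) = asin(26/30) = 60.0736°
wrap1 = wrap2 = π + 2β = 300.1471°
tangent length = C·cosβ = 14.9666
L = (r1+r2)·wrap + 2·C·cosβ = 26·5.2386 + 2·14.9666 = 166.1357

L=166.136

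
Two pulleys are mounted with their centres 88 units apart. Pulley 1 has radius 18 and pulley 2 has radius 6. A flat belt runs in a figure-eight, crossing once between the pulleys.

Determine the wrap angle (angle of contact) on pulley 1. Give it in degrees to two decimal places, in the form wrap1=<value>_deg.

wrap1=211.65_deg

crossed belt: β = asin((r1+r2)/C) = asin(24/88) = 15.8266°
wrap1 = wrap2 = π + 2β = 211.6532°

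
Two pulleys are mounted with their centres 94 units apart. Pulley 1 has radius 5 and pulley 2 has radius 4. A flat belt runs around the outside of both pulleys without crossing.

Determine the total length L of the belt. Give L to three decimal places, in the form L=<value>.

L=216.285

open belt: β = asin((r2−r1)/C) = asin(-1/94) = -0.6095°
wrap1 = π − 2β = 181.2191°
wrap2 = π + 2β = 178.7809°
tangent length = C·cosβ = 93.9947
L = r1·wrap1 + r2·wrap2 + 2·C·cosβ = 5·3.1629 + 4·3.1203 + 2·93.9947 = 216.2850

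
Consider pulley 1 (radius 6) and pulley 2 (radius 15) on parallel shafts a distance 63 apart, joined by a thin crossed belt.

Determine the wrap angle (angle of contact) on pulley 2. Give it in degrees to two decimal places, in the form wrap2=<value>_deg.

crossed belt: β = asin((r1+r2)/C) = asin(21/63) = 19.4712°
wrap1 = wrap2 = π + 2β = 218.9424°

wrap2=218.94_deg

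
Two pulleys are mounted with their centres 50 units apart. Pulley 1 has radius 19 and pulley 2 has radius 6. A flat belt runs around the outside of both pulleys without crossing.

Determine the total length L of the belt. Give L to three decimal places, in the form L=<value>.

open belt: β = asin((r2−r1)/C) = asin(-13/50) = -15.0701°
wrap1 = π − 2β = 210.1401°
wrap2 = π + 2β = 149.8599°
tangent length = C·cosβ = 48.2804
L = r1·wrap1 + r2·wrap2 + 2·C·cosβ = 19·3.6676 + 6·2.6155 + 2·48.2804 = 181.9393

L=181.939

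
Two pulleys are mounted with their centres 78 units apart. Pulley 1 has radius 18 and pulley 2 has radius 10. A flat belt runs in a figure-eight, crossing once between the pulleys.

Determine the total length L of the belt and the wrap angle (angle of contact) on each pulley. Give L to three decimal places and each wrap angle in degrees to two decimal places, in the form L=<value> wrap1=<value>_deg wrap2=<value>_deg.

crossed belt: β = asin((r1+r2)/C) = asin(28/78) = 21.0372°
wrap1 = wrap2 = π + 2β = 222.0744°
tangent length = C·cosβ = 72.8011
L = (r1+r2)·wrap + 2·C·cosβ = 28·3.8759 + 2·72.8011 = 254.1282

L=254.128 wrap1=222.07_deg wrap2=222.07_deg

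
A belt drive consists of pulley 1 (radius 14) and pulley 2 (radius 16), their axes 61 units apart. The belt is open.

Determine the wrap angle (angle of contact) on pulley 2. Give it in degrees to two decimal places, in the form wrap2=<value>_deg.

open belt: β = asin((r2−r1)/C) = asin(2/61) = 1.8789°
wrap1 = π − 2β = 176.2422°
wrap2 = π + 2β = 183.7578°

wrap2=183.76_deg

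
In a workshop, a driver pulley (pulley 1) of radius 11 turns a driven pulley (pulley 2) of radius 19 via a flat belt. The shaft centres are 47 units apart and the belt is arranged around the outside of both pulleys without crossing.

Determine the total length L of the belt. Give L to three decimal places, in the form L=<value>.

L=189.613

open belt: β = asin((r2−r1)/C) = asin(8/47) = 9.8002°
wrap1 = π − 2β = 160.3996°
wrap2 = π + 2β = 199.6004°
tangent length = C·cosβ = 46.3141
L = r1·wrap1 + r2·wrap2 + 2·C·cosβ = 11·2.7995 + 19·3.4837 + 2·46.3141 = 189.6128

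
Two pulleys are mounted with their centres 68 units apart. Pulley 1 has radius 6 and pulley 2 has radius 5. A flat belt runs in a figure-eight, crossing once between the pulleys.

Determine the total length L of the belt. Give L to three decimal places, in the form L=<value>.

L=172.341

crossed belt: β = asin((r1+r2)/C) = asin(11/68) = 9.3093°
wrap1 = wrap2 = π + 2β = 198.6187°
tangent length = C·cosβ = 67.1044
L = (r1+r2)·wrap + 2·C·cosβ = 11·3.4665 + 2·67.1044 = 172.3408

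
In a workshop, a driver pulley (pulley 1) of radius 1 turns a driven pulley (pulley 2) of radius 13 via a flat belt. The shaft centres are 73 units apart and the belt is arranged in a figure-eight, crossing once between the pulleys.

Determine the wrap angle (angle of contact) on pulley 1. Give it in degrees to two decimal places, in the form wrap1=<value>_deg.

wrap1=202.11_deg

crossed belt: β = asin((r1+r2)/C) = asin(14/73) = 11.0567°
wrap1 = wrap2 = π + 2β = 202.1135°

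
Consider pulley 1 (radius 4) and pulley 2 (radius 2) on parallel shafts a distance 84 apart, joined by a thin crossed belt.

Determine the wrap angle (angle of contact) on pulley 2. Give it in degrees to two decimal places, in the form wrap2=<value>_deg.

crossed belt: β = asin((r1+r2)/C) = asin(6/84) = 4.0960°
wrap1 = wrap2 = π + 2β = 188.1921°

wrap2=188.19_deg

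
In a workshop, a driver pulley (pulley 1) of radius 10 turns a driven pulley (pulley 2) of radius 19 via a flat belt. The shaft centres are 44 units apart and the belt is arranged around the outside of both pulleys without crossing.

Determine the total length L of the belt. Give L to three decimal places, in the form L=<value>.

L=180.954

open belt: β = asin((r2−r1)/C) = asin(9/44) = 11.8029°
wrap1 = π − 2β = 156.3942°
wrap2 = π + 2β = 203.6058°
tangent length = C·cosβ = 43.0697
L = r1·wrap1 + r2·wrap2 + 2·C·cosβ = 10·2.7296 + 19·3.5536 + 2·43.0697 = 180.9536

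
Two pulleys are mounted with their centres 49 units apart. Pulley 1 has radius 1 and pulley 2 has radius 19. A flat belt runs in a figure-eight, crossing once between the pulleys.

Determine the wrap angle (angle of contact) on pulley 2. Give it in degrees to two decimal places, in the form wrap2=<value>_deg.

wrap2=228.18_deg

crossed belt: β = asin((r1+r2)/C) = asin(20/49) = 24.0895°
wrap1 = wrap2 = π + 2β = 228.1790°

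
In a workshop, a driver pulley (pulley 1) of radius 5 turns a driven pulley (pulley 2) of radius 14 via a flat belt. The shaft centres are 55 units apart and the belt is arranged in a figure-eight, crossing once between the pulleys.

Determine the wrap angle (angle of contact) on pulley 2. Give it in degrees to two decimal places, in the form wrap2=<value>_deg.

wrap2=220.42_deg

crossed belt: β = asin((r1+r2)/C) = asin(19/55) = 20.2095°
wrap1 = wrap2 = π + 2β = 220.4191°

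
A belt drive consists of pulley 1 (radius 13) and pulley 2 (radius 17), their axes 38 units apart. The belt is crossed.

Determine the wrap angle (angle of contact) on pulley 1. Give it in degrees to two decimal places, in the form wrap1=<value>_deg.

crossed belt: β = asin((r1+r2)/C) = asin(30/38) = 52.1364°
wrap1 = wrap2 = π + 2β = 284.2727°

wrap1=284.27_deg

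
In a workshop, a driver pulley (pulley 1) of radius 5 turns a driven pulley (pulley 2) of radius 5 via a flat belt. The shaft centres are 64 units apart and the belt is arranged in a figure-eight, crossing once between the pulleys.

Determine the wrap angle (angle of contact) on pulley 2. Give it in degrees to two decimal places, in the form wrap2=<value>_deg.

crossed belt: β = asin((r1+r2)/C) = asin(10/64) = 8.9893°
wrap1 = wrap2 = π + 2β = 197.9786°

wrap2=197.98_deg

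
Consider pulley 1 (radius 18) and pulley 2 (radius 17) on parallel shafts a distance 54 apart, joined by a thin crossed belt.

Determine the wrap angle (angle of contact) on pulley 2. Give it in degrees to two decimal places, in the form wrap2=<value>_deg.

wrap2=260.80_deg

crossed belt: β = asin((r1+r2)/C) = asin(35/54) = 40.4021°
wrap1 = wrap2 = π + 2β = 260.8043°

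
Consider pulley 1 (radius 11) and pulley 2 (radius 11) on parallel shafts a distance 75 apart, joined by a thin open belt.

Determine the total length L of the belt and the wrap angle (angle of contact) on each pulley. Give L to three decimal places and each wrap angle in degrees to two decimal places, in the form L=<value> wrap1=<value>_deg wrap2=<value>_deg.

L=219.115 wrap1=180.00_deg wrap2=180.00_deg

open belt: β = asin((r2−r1)/C) = asin(0/75) = 0.0000°
wrap1 = π − 2β = 180.0000°
wrap2 = π + 2β = 180.0000°
tangent length = C·cosβ = 75.0000
L = r1·wrap1 + r2·wrap2 + 2·C·cosβ = 11·3.1416 + 11·3.1416 + 2·75.0000 = 219.1150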